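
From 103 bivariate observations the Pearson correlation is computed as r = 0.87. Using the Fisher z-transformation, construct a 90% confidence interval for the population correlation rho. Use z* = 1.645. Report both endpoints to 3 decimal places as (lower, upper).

z_r = atanh(0.87) = 1.333080;  SE = 1/√(n−3) = 1/√100 = 0.100000
z-limits: 1.333080 ± 1.645·0.100000 = 1.333080 ± 0.164500 = [1.168580, 1.497580]
ρ-limits: (tanh 1.168580, tanh 1.497580) = (0.824, 0.905)

(0.824, 0.905)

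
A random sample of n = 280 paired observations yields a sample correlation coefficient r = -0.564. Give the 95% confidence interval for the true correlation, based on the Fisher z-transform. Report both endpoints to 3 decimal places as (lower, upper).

Fisher z: z_r = atanh(r) = ½·ln((1+(-0.564))/(1−(-0.564))) = -0.638680
SE(z) = 1/√(n−3) = 1/√277 = 0.060084
95% ⇒ z* = 1.960; margin = 1.960·0.060084 = 0.117765
CI on z-scale: (-0.756445, -0.520915)
Back-transform: tanh(-0.756445) = -0.638978, tanh(-0.520915) = -0.478406

(-0.639, -0.478)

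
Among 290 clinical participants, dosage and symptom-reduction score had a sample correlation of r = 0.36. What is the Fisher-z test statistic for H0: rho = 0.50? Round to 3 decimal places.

z_r = atanh(0.36) = 0.376886,  z_0 = atanh(0.50) = 0.549306
SE = 1/√(n−3) = 1/√287 = 0.059028
z = (z_r − z_0)/SE = (0.376886 − 0.549306) / 0.059028 = -0.172420 / 0.059028 = -2.921

-2.921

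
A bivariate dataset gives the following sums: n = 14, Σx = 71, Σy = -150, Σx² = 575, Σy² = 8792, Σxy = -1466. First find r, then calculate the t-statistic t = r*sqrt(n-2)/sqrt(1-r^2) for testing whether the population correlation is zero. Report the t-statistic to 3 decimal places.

-2.388

S_xy = nΣxy − ΣxΣy = 14·(-1466) − 71·(-150) = -20524 − (-10650) = -9874
S_xx = nΣx² − (Σx)² = 14·575 − 71² = 8050 − 5041 = 3009
S_yy = nΣy² − (Σy)² = 14·8792 − (-150)² = 123088 − 22500 = 100588
r = S_xy / √(S_xx·S_yy) = -9874 / √(3009·100588) = -9874 / √302669292 = -9874 / 17397.3933 = -0.5676
t = r·√(n−2)/√(1−r²) = -0.5676·√12 / √(1−0.322170) = -1.966224 / 0.823304 = -2.388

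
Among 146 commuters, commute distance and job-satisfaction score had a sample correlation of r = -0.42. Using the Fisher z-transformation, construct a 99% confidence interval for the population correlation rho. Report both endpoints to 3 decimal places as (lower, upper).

(-0.580, -0.228)

Fisher z: z_r = atanh(r) = ½·ln((1+(-0.42))/(1−(-0.42))) = -0.447692
SE(z) = 1/√(n−3) = 1/√143 = 0.083624
99% ⇒ z* = 2.576; margin = 2.576·0.083624 = 0.215415
CI on z-scale: (-0.663107, -0.232277)
Back-transform: tanh(-0.663107) = -0.580427, tanh(-0.232277) = -0.228188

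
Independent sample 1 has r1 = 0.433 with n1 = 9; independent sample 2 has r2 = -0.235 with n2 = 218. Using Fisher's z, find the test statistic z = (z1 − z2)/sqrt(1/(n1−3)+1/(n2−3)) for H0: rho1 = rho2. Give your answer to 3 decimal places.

Fisher z-transforms: z1 = atanh(0.433) = 0.463583, z2 = atanh(-0.235) = -0.239475; difference d = 0.703058
Var(d) = 1/6 + 1/215 = 0.1666667 + 0.0046512 = 0.1713179
z = d/√Var(d) = 0.703058 / √0.1713179 = 0.703058 / 0.413906 = 1.699

1.699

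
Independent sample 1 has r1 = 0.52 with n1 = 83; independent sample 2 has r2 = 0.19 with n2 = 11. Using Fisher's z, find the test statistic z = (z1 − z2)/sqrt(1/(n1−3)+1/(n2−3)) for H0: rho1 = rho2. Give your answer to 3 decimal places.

1.036

Fisher z-transforms: z1 = atanh(0.52) = 0.576340, z2 = atanh(0.19) = 0.192337; difference d = 0.384003
Var(d) = 1/80 + 1/8 = 0.0125000 + 0.1250000 = 0.1375000
z = d/√Var(d) = 0.384003 / √0.1375000 = 0.384003 / 0.370810 = 1.036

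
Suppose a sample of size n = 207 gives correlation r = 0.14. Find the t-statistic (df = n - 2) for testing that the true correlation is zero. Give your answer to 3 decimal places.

1 − r² = 1 − 0.0196 = 0.9804;  √(1−r²) = 0.990152
√(n−2) = √205 = 14.317821
t = r·√(n−2)/√(1−r²) = 0.14 · 14.317821 / 0.990152 = 2.024

2.024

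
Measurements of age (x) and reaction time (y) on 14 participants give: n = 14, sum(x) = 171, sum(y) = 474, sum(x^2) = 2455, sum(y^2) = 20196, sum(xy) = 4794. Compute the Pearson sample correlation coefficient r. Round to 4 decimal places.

-0.8076

Numerator: nΣxy − (Σx)(Σy) = 14·4794 − (171)(474) = -13938
Denominator: √[(nΣx²−(Σx)²)(nΣy²−(Σy)²)]
  nΣx²−(Σx)² = 14·2455 − 29241 = 5129;  nΣy²−(Σy)² = 14·20196 − 224676 = 58068
  √(5129·58068) = √297830772 = 17257.7742
r = -13938 / 17257.7742 = -0.8076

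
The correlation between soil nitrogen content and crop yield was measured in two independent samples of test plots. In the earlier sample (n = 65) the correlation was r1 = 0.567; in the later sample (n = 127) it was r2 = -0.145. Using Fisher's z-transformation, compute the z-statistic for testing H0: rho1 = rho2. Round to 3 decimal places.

z1 = atanh(0.567) = 0.643090,  z2 = atanh(-0.145) = -0.146029
SE = √(1/(n1−3) + 1/(n2−3)) = √(1/62 + 1/124) = √(0.0161290 + 0.0080645) = √0.0241935 = 0.155543
z = (z1 − z2)/SE = (0.643090 − (-0.146029)) / 0.155543 = 0.789119 / 0.155543 = 5.073

5.073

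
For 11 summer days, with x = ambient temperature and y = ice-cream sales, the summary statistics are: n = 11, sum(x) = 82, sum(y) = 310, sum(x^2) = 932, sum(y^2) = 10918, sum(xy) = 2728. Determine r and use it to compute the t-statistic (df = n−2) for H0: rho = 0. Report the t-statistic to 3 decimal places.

S_xy = nΣxy − ΣxΣy = 11·2728 − 82·310 = 30008 − 25420 = 4588
S_xx = nΣx² − (Σx)² = 11·932 − 82² = 10252 − 6724 = 3528
S_yy = nΣy² − (Σy)² = 11·10918 − 310² = 120098 − 96100 = 23998
r = S_xy / √(S_xx·S_yy) = 4588 / √(3528·23998) = 4588 / √84664944 = 4588 / 9201.3556 = 0.4986
t = r·√(n−2)/√(1−r²) = 0.4986·√9 / √(1−0.248602) = 1.495800 / 0.866832 = 1.726

1.726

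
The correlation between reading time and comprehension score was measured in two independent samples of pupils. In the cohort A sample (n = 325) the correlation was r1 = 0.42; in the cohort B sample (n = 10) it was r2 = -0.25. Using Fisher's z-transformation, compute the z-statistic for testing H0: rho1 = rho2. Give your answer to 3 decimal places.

1.840

z1 = atanh(0.42) = 0.447692,  z2 = atanh(-0.25) = -0.255413
SE = √(1/(n1−3) + 1/(n2−3)) = √(1/322 + 1/7) = √(0.0031056 + 0.1428571) = √0.1459627 = 0.382051
z = (z1 − z2)/SE = (0.447692 − (-0.255413)) / 0.382051 = 0.703105 / 0.382051 = 1.840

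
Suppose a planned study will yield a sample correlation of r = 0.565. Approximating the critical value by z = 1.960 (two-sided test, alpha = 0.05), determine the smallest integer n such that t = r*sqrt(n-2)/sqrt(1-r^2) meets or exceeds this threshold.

11

r√(n−2)/√(1−r²) ≥ 1.960  ⇔  n−2 ≥ (1.960)²·(1−r²)/r²
(1−r²)/r² = (1−0.319225)/0.319225 = 2.1326
n ≥ 2 + 3.8416·2.1326 = 2 + 8.1926 = 10.1926
⌈10.1926⌉ = 11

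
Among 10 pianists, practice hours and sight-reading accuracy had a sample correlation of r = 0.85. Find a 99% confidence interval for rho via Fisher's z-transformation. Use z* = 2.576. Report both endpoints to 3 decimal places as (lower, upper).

(0.275, 0.977)

z_r = atanh(0.85) = 1.256153;  SE = 1/√(n−3) = 1/√7 = 0.377964
z-limits: 1.256153 ± 2.576·0.377964 = 1.256153 ± 0.973635 = [0.282518, 2.229788]
ρ-limits: (tanh 0.282518, tanh 2.229788) = (0.275, 0.977)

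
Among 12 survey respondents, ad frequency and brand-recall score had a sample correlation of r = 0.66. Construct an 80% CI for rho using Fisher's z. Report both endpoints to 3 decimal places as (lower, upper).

(0.350, 0.840)

z_r = atanh(0.66) = 0.792814;  SE = 1/√(n−3) = 1/√9 = 0.333333
z-limits: 0.792814 ± 1.282·0.333333 = 0.792814 ± 0.427333 = [0.365481, 1.220147]
ρ-limits: (tanh 0.365481, tanh 1.220147) = (0.350, 0.840)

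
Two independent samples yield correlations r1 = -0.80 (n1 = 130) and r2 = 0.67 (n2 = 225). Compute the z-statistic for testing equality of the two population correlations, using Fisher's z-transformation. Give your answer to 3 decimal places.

Fisher z-transforms: z1 = atanh(-0.80) = -1.098612, z2 = atanh(0.67) = 0.810743; difference d = -1.909355
Var(d) = 1/127 + 1/222 = 0.0078740 + 0.0045045 = 0.0123785
z = d/√Var(d) = -1.909355 / √0.0123785 = -1.909355 / 0.111259 = -17.161

-17.161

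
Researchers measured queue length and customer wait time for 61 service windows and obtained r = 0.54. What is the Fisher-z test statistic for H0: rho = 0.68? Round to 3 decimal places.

-1.713

z_r = atanh(0.54) = 0.604156,  z_0 = atanh(0.68) = 0.829114
SE = 1/√(n−3) = 1/√58 = 0.131306
z = (z_r − z_0)/SE = (0.604156 − 0.829114) / 0.131306 = -0.224958 / 0.131306 = -1.713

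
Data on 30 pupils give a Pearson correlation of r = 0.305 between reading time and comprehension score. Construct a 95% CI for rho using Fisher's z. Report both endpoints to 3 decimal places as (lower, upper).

Fisher z: z_r = atanh(r) = ½·ln((1+0.305)/(1−0.305)) = 0.315023
SE(z) = 1/√(n−3) = 1/√27 = 0.192450
95% ⇒ z* = 1.960; margin = 1.960·0.192450 = 0.377202
CI on z-scale: (-0.062179, 0.692225)
Back-transform: tanh(-0.062179) = -0.062099, tanh(0.692225) = 0.599409

(-0.062, 0.599)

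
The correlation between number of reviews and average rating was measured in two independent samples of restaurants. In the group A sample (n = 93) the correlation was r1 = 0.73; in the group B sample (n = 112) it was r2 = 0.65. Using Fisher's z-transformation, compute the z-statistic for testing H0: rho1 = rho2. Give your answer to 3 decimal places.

1.077

Fisher z-transforms: z1 = atanh(0.73) = 0.928727, z2 = atanh(0.65) = 0.775299; difference d = 0.153428
Var(d) = 1/90 + 1/109 = 0.0111111 + 0.0091743 = 0.0202854
z = d/√Var(d) = 0.153428 / √0.0202854 = 0.153428 / 0.142427 = 1.077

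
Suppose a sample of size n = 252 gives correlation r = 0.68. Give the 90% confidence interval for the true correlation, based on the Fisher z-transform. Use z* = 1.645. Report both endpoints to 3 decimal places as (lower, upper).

(0.620, 0.732)

Fisher z: z_r = atanh(r) = ½·ln((1+0.68)/(1−0.68)) = 0.829114
SE(z) = 1/√(n−3) = 1/√249 = 0.063372
90% ⇒ z* = 1.645; margin = 1.645·0.063372 = 0.104247
CI on z-scale: (0.724867, 0.933361)
Back-transform: tanh(0.724867) = 0.619915, tanh(0.933361) = 0.732157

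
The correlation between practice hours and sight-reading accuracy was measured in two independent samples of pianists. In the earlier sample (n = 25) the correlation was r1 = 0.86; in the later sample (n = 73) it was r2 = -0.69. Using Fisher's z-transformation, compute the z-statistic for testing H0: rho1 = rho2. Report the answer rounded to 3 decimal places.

z1 = atanh(0.86) = 1.293345,  z2 = atanh(-0.69) = -0.847956
SE = √(1/(n1−3) + 1/(n2−3)) = √(1/22 + 1/70) = √(0.0454545 + 0.0142857) = √0.0597402 = 0.244418
z = (z1 − z2)/SE = (1.293345 − (-0.847956)) / 0.244418 = 2.141301 / 0.244418 = 8.761

8.761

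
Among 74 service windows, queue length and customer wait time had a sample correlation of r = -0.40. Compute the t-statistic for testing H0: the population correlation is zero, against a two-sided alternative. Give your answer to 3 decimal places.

1 − r² = 1 − 0.1600 = 0.8400;  √(1−r²) = 0.916515
√(n−2) = √72 = 8.485281
t = r·√(n−2)/√(1−r²) = -0.40 · 8.485281 / 0.916515 = -3.703

-3.703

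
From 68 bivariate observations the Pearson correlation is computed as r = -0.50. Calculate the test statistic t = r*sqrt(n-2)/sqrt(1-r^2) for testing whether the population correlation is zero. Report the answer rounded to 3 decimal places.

-4.690

t = r·√(n−2) / √(1−r²) with r = -0.50, n = 68
  = -0.50·√66 / √(1 − 0.2500)
  = -0.50·8.124038 / 0.866025
  = -4.062019 / 0.866025 = -4.690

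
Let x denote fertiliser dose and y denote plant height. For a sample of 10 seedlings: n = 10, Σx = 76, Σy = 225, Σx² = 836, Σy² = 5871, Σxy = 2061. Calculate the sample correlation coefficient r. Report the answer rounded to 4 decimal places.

0.7679

S_xy = nΣxy − ΣxΣy = 10·2061 − 76·225 = 20610 − 17100 = 3510
S_xx = nΣx² − (Σx)² = 10·836 − 76² = 8360 − 5776 = 2584
S_yy = nΣy² − (Σy)² = 10·5871 − 225² = 58710 − 50625 = 8085
r = S_xy / √(S_xx·S_yy) = 3510 / √(2584·8085) = 3510 / √20891640 = 3510 / 4570.7374 = 0.7679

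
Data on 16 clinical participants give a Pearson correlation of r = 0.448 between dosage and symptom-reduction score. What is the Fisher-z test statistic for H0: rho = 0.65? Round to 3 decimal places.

-1.057

z_r = atanh(0.448) = 0.482195,  z_0 = atanh(0.65) = 0.775299
SE = 1/√(n−3) = 1/√13 = 0.277350
z = (z_r − z_0)/SE = (0.482195 − 0.775299) / 0.277350 = -0.293104 / 0.277350 = -1.057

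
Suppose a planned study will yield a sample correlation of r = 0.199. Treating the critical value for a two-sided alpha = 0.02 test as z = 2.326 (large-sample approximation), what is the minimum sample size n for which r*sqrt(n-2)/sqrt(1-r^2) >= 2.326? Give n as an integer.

134

Need r·√(n−2)/√(1−r²) ≥ 2.326
√(n−2) ≥ 2.326·√(1−0.039601) / 0.199 = 2.326·0.979999 / 0.199 = 11.4547
n−2 ≥ 131.2102  ⇒  n ≥ 133.2102
Smallest integer n = 134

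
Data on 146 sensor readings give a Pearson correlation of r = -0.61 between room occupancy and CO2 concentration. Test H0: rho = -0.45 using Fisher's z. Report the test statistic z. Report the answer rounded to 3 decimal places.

-2.681

Fisher z: atanh(-0.61) = -0.708921, atanh(-0.45) = -0.484700
z = (z_r − z_0)·√(n−3) = (-0.708921 − (-0.484700))·√143 = -0.224221 · 11.958261 = -2.681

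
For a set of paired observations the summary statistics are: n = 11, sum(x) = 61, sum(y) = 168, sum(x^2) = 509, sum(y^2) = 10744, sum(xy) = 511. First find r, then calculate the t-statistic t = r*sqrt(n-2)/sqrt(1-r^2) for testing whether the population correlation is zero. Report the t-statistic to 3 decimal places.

-1.143

S_xy = nΣxy − ΣxΣy = 11·511 − 61·168 = 5621 − 10248 = -4627
S_xx = nΣx² − (Σx)² = 11·509 − 61² = 5599 − 3721 = 1878
S_yy = nΣy² − (Σy)² = 11·10744 − 168² = 118184 − 28224 = 89960
r = S_xy / √(S_xx·S_yy) = -4627 / √(1878·89960) = -4627 / √168944880 = -4627 / 12997.8798 = -0.3560
t = r·√(n−2)/√(1−r²) = -0.3560·√9 / √(1−0.126736) = -1.068000 / 0.934486 = -1.143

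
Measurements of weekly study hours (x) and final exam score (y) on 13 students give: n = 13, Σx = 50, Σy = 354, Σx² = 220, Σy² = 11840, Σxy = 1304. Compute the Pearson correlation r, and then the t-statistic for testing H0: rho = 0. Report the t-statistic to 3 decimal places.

-0.795

S_xy = nΣxy − ΣxΣy = 13·1304 − 50·354 = 16952 − 17700 = -748
S_xx = nΣx² − (Σx)² = 13·220 − 50² = 2860 − 2500 = 360
S_yy = nΣy² − (Σy)² = 13·11840 − 354² = 153920 − 125316 = 28604
r = S_xy / √(S_xx·S_yy) = -748 / √(360·28604) = -748 / √10297440 = -748 / 3208.9624 = -0.2331
t = r·√(n−2)/√(1−r²) = -0.2331·√11 / √(1−0.054336) = -0.773105 / 0.972453 = -0.795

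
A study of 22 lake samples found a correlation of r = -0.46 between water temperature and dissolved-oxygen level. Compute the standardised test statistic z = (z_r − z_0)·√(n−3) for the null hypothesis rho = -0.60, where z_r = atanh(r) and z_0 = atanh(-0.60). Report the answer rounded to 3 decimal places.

z_r = atanh(-0.46) = -0.497311,  z_0 = atanh(-0.60) = -0.693147
SE = 1/√(n−3) = 1/√19 = 0.229416
z = (z_r − z_0)/SE = (-0.497311 − (-0.693147)) / 0.229416 = 0.195836 / 0.229416 = 0.854

0.854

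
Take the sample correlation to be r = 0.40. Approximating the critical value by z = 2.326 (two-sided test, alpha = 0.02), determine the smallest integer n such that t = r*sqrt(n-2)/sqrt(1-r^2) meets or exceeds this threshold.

31

Need r·√(n−2)/√(1−r²) ≥ 2.326
√(n−2) ≥ 2.326·√(1−0.1600) / 0.40 = 2.326·0.916515 / 0.40 = 5.3295
n−2 ≥ 28.4036  ⇒  n ≥ 30.4036
Smallest integer n = 31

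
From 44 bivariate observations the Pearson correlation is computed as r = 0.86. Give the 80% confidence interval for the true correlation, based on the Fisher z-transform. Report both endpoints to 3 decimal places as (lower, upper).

Fisher z: z_r = atanh(r) = ½·ln((1+0.86)/(1−0.86)) = 1.293345
SE(z) = 1/√(n−3) = 1/√41 = 0.156174
80% ⇒ z* = 1.282; margin = 1.282·0.156174 = 0.200215
CI on z-scale: (1.093130, 1.493560)
Back-transform: tanh(1.093130) = 0.798018, tanh(1.493560) = 0.903978

(0.798, 0.904)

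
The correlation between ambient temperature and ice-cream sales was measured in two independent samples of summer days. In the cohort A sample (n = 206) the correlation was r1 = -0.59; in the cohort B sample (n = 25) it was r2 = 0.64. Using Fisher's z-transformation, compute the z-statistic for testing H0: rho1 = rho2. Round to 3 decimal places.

-6.397

Fisher z-transforms: z1 = atanh(-0.59) = -0.677666, z2 = atanh(0.64) = 0.758174; difference d = -1.435840
Var(d) = 1/203 + 1/22 = 0.0049261 + 0.0454545 = 0.0503806
z = d/√Var(d) = -1.435840 / √0.0503806 = -1.435840 / 0.224456 = -6.397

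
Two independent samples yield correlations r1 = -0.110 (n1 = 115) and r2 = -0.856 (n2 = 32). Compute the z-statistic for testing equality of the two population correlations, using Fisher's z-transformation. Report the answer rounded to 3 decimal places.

5.605

Fisher z-transforms: z1 = atanh(-0.110) = -0.110447, z2 = atanh(-0.856) = -1.278183; difference d = 1.167736
Var(d) = 1/112 + 1/29 = 0.0089286 + 0.0344828 = 0.0434114
z = d/√Var(d) = 1.167736 / √0.0434114 = 1.167736 / 0.208354 = 5.605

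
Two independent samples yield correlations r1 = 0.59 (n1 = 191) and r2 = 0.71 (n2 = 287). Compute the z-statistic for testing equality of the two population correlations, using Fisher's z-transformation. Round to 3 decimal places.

-2.228

z1 = atanh(0.59) = 0.677666,  z2 = atanh(0.71) = 0.887184
SE = √(1/(n1−3) + 1/(n2−3)) = √(1/188 + 1/284) = √(0.0053191 + 0.0035211) = √0.0088402 = 0.094022
z = (z1 − z2)/SE = (0.677666 − 0.887184) / 0.094022 = -0.209518 / 0.094022 = -2.228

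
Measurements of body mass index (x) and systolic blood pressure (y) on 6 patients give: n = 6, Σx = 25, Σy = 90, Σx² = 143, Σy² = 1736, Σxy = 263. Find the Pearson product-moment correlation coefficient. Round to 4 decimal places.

-0.9148

Numerator: nΣxy − (Σx)(Σy) = 6·263 − (25)(90) = -672
Denominator: √[(nΣx²−(Σx)²)(nΣy²−(Σy)²)]
  nΣx²−(Σx)² = 6·143 − 625 = 233;  nΣy²−(Σy)² = 6·1736 − 8100 = 2316
  √(233·2316) = √539628 = 734.5938
r = -672 / 734.5938 = -0.9148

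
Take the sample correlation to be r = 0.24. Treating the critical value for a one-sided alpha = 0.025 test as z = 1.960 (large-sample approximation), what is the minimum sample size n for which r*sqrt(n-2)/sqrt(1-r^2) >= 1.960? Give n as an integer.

65

Need r·√(n−2)/√(1−r²) ≥ 1.960
√(n−2) ≥ 1.960·√(1−0.0576) / 0.24 = 1.960·0.970773 / 0.24 = 7.9280
n−2 ≥ 62.8532  ⇒  n ≥ 64.8532
Smallest integer n = 65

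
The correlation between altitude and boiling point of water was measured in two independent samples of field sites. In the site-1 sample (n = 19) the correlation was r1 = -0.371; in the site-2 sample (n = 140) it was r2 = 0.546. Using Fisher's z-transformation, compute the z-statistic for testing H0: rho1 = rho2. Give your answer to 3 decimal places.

-3.794

Fisher z-transforms: z1 = atanh(-0.371) = -0.389582, z2 = atanh(0.546) = 0.612665; difference d = -1.002247
Var(d) = 1/16 + 1/137 = 0.0625000 + 0.0072993 = 0.0697993
z = d/√Var(d) = -1.002247 / √0.0697993 = -1.002247 / 0.264196 = -3.794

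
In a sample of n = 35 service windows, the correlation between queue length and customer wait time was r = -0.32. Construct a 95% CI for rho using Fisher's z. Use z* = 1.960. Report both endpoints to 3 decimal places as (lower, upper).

z_r = atanh(-0.32) = -0.331647;  SE = 1/√(n−3) = 1/√32 = 0.176777
z-limits: -0.331647 ± 1.960·0.176777 = -0.331647 ± 0.346483 = [-0.678130, 0.014836]
ρ-limits: (tanh -0.678130, tanh 0.014836) = (-0.590, 0.015)

(-0.590, 0.015)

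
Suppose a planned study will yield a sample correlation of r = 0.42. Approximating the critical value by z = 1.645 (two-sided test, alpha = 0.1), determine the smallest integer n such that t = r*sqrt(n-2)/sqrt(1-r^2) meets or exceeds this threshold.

15

Need r·√(n−2)/√(1−r²) ≥ 1.645
√(n−2) ≥ 1.645·√(1−0.1764) / 0.42 = 1.645·0.907524 / 0.42 = 3.5545
n−2 ≥ 12.6345  ⇒  n ≥ 14.6345
Smallest integer n = 15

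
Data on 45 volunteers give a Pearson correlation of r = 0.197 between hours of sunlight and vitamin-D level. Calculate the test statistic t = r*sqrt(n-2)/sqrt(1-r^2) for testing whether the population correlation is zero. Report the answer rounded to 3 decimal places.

t = r·√(n−2) / √(1−r²) with r = 0.197, n = 45
  = 0.197·√43 / √(1 − 0.038809)
  = 0.197·6.557439 / 0.980403
  = 1.291815 / 0.980403 = 1.318

1.318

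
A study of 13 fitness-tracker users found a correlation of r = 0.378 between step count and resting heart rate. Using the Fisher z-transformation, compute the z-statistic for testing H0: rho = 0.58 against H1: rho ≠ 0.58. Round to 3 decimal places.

Fisher z: atanh(0.378) = 0.397724, atanh(0.58) = 0.662463
z = (z_r − z_0)·√(n−3) = (0.397724 − 0.662463)·√10 = -0.264739 · 3.162278 = -0.837

-0.837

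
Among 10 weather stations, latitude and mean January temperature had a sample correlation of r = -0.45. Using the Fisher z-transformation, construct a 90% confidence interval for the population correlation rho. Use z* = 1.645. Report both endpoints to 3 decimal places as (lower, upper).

(-0.803, 0.136)

z_r = atanh(-0.45) = -0.484700;  SE = 1/√(n−3) = 1/√7 = 0.377964
z-limits: -0.484700 ± 1.645·0.377964 = -0.484700 ± 0.621751 = [-1.106451, 0.137051]
ρ-limits: (tanh -1.106451, tanh 0.137051) = (-0.803, 0.136)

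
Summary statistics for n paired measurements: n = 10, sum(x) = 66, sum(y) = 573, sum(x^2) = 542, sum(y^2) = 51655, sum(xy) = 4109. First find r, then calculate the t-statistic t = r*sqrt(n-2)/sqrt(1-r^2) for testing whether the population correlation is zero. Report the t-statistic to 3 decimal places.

Numerator: nΣxy − (Σx)(Σy) = 10·4109 − (66)(573) = 3272
Denominator: √[(nΣx²−(Σx)²)(nΣy²−(Σy)²)]
  nΣx²−(Σx)² = 10·542 − 4356 = 1064;  nΣy²−(Σy)² = 10·51655 − 328329 = 188221
  √(1064·188221) = √200267144 = 14151.5774
r = 3272 / 14151.5774 = 0.2312
t = r·√(n−2)/√(1−r²) = 0.2312·√8 / √(1−0.053453) = 0.653932 / 0.972906 = 0.672

0.672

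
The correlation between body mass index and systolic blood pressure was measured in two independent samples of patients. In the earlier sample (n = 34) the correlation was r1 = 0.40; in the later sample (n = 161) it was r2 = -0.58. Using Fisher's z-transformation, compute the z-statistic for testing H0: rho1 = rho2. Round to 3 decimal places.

Fisher z-transforms: z1 = atanh(0.40) = 0.423649, z2 = atanh(-0.58) = -0.662463; difference d = 1.086112
Var(d) = 1/31 + 1/158 = 0.0322581 + 0.0063291 = 0.0385872
z = d/√Var(d) = 1.086112 / √0.0385872 = 1.086112 / 0.196436 = 5.529

5.529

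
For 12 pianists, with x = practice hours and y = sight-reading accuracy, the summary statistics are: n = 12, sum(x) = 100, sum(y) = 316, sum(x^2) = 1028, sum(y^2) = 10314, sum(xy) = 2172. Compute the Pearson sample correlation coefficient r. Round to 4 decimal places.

-0.7407

S_xy = nΣxy − ΣxΣy = 12·2172 − 100·316 = 26064 − 31600 = -5536
S_xx = nΣx² − (Σx)² = 12·1028 − 100² = 12336 − 10000 = 2336
S_yy = nΣy² − (Σy)² = 12·10314 − 316² = 123768 − 99856 = 23912
r = S_xy / √(S_xx·S_yy) = -5536 / √(2336·23912) = -5536 / √55858432 = -5536 / 7473.8499 = -0.7407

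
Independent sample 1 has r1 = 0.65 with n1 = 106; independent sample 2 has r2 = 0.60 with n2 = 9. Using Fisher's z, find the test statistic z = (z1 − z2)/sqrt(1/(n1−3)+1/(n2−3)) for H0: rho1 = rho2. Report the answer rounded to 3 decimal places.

0.196

Fisher z-transforms: z1 = atanh(0.65) = 0.775299, z2 = atanh(0.60) = 0.693147; difference d = 0.082152
Var(d) = 1/103 + 1/6 = 0.0097087 + 0.1666667 = 0.1763754
z = d/√Var(d) = 0.082152 / √0.1763754 = 0.082152 / 0.419971 = 0.196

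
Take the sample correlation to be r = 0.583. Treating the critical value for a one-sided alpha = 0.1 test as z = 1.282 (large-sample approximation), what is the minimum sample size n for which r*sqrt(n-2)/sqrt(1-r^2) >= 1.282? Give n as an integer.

Need r·√(n−2)/√(1−r²) ≥ 1.282
√(n−2) ≥ 1.282·√(1−0.339889) / 0.583 = 1.282·0.812472 / 0.583 = 1.7866
n−2 ≥ 3.1919  ⇒  n ≥ 5.1919
Smallest integer n = 6

6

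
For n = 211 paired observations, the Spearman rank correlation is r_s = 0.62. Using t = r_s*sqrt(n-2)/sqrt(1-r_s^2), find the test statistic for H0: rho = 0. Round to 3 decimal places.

t = r_s·√(n−2) / √(1−r_s²) with r_s = 0.62, n = 211
  = 0.62·√209 / √(1 − 0.3844)
  = 0.62·14.456832 / 0.784602
  = 8.963236 / 0.784602 = 11.424

11.424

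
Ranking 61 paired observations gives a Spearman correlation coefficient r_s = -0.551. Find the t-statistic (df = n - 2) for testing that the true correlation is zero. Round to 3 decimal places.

1 − r_s² = 1 − 0.303601 = 0.696399;  √(1−r_s²) = 0.834505
√(n−2) = √59 = 7.681146
t = r_s·√(n−2)/√(1−r_s²) = -0.551 · 7.681146 / 0.834505 = -5.072

-5.072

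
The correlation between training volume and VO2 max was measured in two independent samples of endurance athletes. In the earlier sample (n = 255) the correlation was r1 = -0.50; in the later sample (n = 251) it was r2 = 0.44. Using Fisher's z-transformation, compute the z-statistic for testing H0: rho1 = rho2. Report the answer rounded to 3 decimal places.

-11.421

Fisher z-transforms: z1 = atanh(-0.50) = -0.549306, z2 = atanh(0.44) = 0.472231; difference d = -1.021537
Var(d) = 1/252 + 1/248 = 0.0039683 + 0.0040323 = 0.0080006
z = d/√Var(d) = -1.021537 / √0.0080006 = -1.021537 / 0.089446 = -11.421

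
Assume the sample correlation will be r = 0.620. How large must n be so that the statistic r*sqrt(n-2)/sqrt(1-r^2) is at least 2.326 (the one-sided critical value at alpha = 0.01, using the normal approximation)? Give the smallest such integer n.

Need r·√(n−2)/√(1−r²) ≥ 2.326
√(n−2) ≥ 2.326·√(1−0.384400) / 0.620 = 2.326·0.784602 / 0.620 = 2.9435
n−2 ≥ 8.6642  ⇒  n ≥ 10.6642
Smallest integer n = 11

11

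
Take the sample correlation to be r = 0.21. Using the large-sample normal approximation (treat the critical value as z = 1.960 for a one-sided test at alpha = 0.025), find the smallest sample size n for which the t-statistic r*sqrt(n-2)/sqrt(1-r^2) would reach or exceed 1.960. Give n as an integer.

86

r√(n−2)/√(1−r²) ≥ 1.960  ⇔  n−2 ≥ (1.960)²·(1−r²)/r²
(1−r²)/r² = (1−0.0441)/0.0441 = 21.6757
n ≥ 2 + 3.8416·21.6757 = 2 + 83.2694 = 85.2694
⌈85.2694⌉ = 86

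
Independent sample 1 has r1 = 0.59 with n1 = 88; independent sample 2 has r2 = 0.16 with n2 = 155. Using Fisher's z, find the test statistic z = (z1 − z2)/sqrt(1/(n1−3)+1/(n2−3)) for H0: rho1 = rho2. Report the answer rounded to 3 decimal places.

Fisher z-transforms: z1 = atanh(0.59) = 0.677666, z2 = atanh(0.16) = 0.161387; difference d = 0.516279
Var(d) = 1/85 + 1/152 = 0.0117647 + 0.0065789 = 0.0183436
z = d/√Var(d) = 0.516279 / √0.0183436 = 0.516279 / 0.135439 = 3.812

3.812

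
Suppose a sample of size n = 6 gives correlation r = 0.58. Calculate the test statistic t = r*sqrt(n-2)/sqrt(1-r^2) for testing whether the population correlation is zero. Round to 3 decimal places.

1 − r² = 1 − 0.3364 = 0.6636;  √(1−r²) = 0.814616
√(n−2) = √4 = 2.000000
t = r·√(n−2)/√(1−r²) = 0.58 · 2.000000 / 0.814616 = 1.424

1.424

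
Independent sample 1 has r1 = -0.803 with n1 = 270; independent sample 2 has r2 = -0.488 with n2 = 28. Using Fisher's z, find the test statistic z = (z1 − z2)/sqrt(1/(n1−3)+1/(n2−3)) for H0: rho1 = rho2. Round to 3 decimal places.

Fisher z-transforms: z1 = atanh(-0.803) = -1.107002, z2 = atanh(-0.488) = -0.533432; difference d = -0.573570
Var(d) = 1/267 + 1/25 = 0.0037453 + 0.0400000 = 0.0437453
z = d/√Var(d) = -0.573570 / √0.0437453 = -0.573570 / 0.209154 = -2.742

-2.742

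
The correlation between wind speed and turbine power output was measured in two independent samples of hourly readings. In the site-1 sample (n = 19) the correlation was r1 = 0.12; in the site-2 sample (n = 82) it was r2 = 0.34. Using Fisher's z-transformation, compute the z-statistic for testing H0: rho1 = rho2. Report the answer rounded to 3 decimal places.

Fisher z-transforms: z1 = atanh(0.12) = 0.120581, z2 = atanh(0.34) = 0.354093; difference d = -0.233512
Var(d) = 1/16 + 1/79 = 0.0625000 + 0.0126582 = 0.0751582
z = d/√Var(d) = -0.233512 / √0.0751582 = -0.233512 / 0.274150 = -0.852

-0.852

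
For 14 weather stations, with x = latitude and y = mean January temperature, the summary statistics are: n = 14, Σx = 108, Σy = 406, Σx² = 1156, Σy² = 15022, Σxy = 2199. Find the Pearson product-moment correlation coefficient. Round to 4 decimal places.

S_xy = nΣxy − ΣxΣy = 14·2199 − 108·406 = 30786 − 43848 = -13062
S_xx = nΣx² − (Σx)² = 14·1156 − 108² = 16184 − 11664 = 4520
S_yy = nΣy² − (Σy)² = 14·15022 − 406² = 210308 − 164836 = 45472
r = S_xy / √(S_xx·S_yy) = -13062 / √(4520·45472) = -13062 / √205533440 = -13062 / 14336.4375 = -0.9111

-0.9111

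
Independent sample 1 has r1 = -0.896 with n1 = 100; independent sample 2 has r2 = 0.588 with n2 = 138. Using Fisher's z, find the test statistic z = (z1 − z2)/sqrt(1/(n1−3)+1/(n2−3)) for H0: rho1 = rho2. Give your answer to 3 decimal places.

Fisher z-transforms: z1 = atanh(-0.896) = -1.451555, z2 = atanh(0.588) = 0.674604; difference d = -2.126159
Var(d) = 1/97 + 1/135 = 0.0103093 + 0.0074074 = 0.0177167
z = d/√Var(d) = -2.126159 / √0.0177167 = -2.126159 / 0.133104 = -15.974

-15.974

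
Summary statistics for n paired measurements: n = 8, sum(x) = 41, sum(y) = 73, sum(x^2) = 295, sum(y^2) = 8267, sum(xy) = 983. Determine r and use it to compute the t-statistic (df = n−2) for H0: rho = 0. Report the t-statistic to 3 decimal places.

2.847

Numerator: nΣxy − (Σx)(Σy) = 8·983 − (41)(73) = 4871
Denominator: √[(nΣx²−(Σx)²)(nΣy²−(Σy)²)]
  nΣx²−(Σx)² = 8·295 − 1681 = 679;  nΣy²−(Σy)² = 8·8267 − 5329 = 60807
  √(679·60807) = √41287953 = 6425.5702
r = 4871 / 6425.5702 = 0.7581
t = r·√(n−2)/√(1−r²) = 0.7581·√6 / √(1−0.574716) = 1.856958 / 0.652138 = 2.847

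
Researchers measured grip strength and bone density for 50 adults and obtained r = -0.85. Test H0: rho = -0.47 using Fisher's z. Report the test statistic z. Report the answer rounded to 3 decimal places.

-5.115

Fisher z: atanh(-0.85) = -1.256153, atanh(-0.47) = -0.510070
z = (z_r − z_0)·√(n−3) = (-1.256153 − (-0.510070))·√47 = -0.746083 · 6.855655 = -5.115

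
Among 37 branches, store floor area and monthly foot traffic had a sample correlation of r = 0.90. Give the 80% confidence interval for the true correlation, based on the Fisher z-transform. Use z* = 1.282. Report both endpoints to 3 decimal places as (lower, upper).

Fisher z: z_r = atanh(r) = ½·ln((1+0.90)/(1−0.90)) = 1.472219
SE(z) = 1/√(n−3) = 1/√34 = 0.171499
80% ⇒ z* = 1.282; margin = 1.282·0.171499 = 0.219862
CI on z-scale: (1.252357, 1.692081)
Back-transform: tanh(1.252357) = 0.848943, tanh(1.692081) = 0.934412

(0.849, 0.934)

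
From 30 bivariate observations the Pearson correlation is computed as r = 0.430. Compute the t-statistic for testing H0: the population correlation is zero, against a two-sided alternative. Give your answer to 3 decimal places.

2.520

1 − r² = 1 − 0.184900 = 0.815100;  √(1−r²) = 0.902829
√(n−2) = √28 = 5.291503
t = r·√(n−2)/√(1−r²) = 0.430 · 5.291503 / 0.902829 = 2.520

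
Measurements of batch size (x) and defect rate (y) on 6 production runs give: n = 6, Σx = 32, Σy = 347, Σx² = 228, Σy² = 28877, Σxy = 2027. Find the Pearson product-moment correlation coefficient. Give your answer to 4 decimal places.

0.2481

Numerator: nΣxy − (Σx)(Σy) = 6·2027 − (32)(347) = 1058
Denominator: √[(nΣx²−(Σx)²)(nΣy²−(Σy)²)]
  nΣx²−(Σx)² = 6·228 − 1024 = 344;  nΣy²−(Σy)² = 6·28877 − 120409 = 52853
  √(344·52853) = √18181432 = 4263.9690
r = 1058 / 4263.9690 = 0.2481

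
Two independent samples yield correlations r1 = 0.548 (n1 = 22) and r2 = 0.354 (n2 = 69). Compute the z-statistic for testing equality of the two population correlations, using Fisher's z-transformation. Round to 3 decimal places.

0.943

Fisher z-transforms: z1 = atanh(0.548) = 0.615518, z2 = atanh(0.354) = 0.370009; difference d = 0.245509
Var(d) = 1/19 + 1/66 = 0.0526316 + 0.0151515 = 0.0677831
z = d/√Var(d) = 0.245509 / √0.0677831 = 0.245509 / 0.260352 = 0.943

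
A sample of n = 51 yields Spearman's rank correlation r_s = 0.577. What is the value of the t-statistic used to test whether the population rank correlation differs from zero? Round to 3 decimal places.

1 − r_s² = 1 − 0.332929 = 0.667071;  √(1−r_s²) = 0.816744
√(n−2) = √49 = 7.000000
t = r_s·√(n−2)/√(1−r_s²) = 0.577 · 7.000000 / 0.816744 = 4.945

4.945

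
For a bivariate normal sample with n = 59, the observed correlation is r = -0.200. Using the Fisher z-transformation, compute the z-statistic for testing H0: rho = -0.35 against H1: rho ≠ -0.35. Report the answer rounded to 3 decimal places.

Fisher z: atanh(-0.200) = -0.202733, atanh(-0.35) = -0.365444
z = (z_r − z_0)·√(n−3) = (-0.202733 − (-0.365444))·√56 = 0.162711 · 7.483315 = 1.218

1.218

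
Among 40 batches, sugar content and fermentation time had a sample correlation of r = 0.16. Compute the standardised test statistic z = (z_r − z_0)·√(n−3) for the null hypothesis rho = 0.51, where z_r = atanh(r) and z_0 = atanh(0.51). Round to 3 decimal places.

Fisher z: atanh(0.16) = 0.161387, atanh(0.51) = 0.562730
z = (z_r − z_0)·√(n−3) = (0.161387 − 0.562730)·√37 = -0.401343 · 6.082763 = -2.441

-2.441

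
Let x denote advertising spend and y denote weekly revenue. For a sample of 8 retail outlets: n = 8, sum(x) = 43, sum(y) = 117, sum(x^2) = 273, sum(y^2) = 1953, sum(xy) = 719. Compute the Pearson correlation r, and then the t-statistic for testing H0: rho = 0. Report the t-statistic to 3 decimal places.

S_xy = nΣxy − ΣxΣy = 8·719 − 43·117 = 5752 − 5031 = 721
S_xx = nΣx² − (Σx)² = 8·273 − 43² = 2184 − 1849 = 335
S_yy = nΣy² − (Σy)² = 8·1953 − 117² = 15624 − 13689 = 1935
r = S_xy / √(S_xx·S_yy) = 721 / √(335·1935) = 721 / √648225 = 721 / 805.1242 = 0.8955
t = r·√(n−2)/√(1−r²) = 0.8955·√6 / √(1−0.801920) = 2.193518 / 0.445062 = 4.929

4.929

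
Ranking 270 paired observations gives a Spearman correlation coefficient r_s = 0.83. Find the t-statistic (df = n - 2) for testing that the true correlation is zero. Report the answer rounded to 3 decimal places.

1 − r_s² = 1 − 0.6889 = 0.3111;  √(1−r_s²) = 0.557763
√(n−2) = √268 = 16.370706
t = r_s·√(n−2)/√(1−r_s²) = 0.83 · 16.370706 / 0.557763 = 24.361

24.361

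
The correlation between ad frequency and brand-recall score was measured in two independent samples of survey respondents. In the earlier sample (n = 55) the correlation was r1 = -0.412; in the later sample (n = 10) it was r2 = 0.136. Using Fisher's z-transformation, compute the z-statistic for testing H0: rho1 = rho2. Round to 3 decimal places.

-1.428

z1 = atanh(-0.412) = -0.438018,  z2 = atanh(0.136) = 0.136848
SE = √(1/(n1−3) + 1/(n2−3)) = √(1/52 + 1/7) = √(0.0192308 + 0.1428571) = √0.1620879 = 0.402601
z = (z1 − z2)/SE = (-0.438018 − 0.136848) / 0.402601 = -0.574866 / 0.402601 = -1.428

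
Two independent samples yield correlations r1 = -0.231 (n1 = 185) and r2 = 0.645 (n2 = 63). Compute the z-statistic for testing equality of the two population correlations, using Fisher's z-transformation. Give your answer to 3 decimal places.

z1 = atanh(-0.231) = -0.235246,  z2 = atanh(0.645) = 0.766689
SE = √(1/(n1−3) + 1/(n2−3)) = √(1/182 + 1/60) = √(0.0054945 + 0.0166667) = √0.0221612 = 0.148866
z = (z1 − z2)/SE = (-0.235246 − 0.766689) / 0.148866 = -1.001935 / 0.148866 = -6.730

-6.730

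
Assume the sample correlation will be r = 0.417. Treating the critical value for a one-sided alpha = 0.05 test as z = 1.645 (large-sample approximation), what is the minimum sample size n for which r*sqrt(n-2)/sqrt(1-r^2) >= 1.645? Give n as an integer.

r√(n−2)/√(1−r²) ≥ 1.645  ⇔  n−2 ≥ (1.645)²·(1−r²)/r²
(1−r²)/r² = (1−0.173889)/0.173889 = 4.7508
n ≥ 2 + 2.706025·4.7508 = 2 + 12.8558 = 14.8558
⌈14.8558⌉ = 15

15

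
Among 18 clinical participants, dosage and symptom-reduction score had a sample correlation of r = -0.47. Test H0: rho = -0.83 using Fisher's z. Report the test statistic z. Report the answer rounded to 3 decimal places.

2.626

Fisher z: atanh(-0.47) = -0.510070, atanh(-0.83) = -1.188136
z = (z_r − z_0)·√(n−3) = (-0.510070 − (-1.188136))·√15 = 0.678066 · 3.872983 = 2.626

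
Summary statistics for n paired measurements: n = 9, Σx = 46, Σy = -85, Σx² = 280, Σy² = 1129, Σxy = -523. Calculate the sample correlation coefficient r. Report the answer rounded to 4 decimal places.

-0.7318

Numerator: nΣxy − (Σx)(Σy) = 9·(-523) − (46)(-85) = -797
Denominator: √[(nΣx²−(Σx)²)(nΣy²−(Σy)²)]
  nΣx²−(Σx)² = 9·280 − 2116 = 404;  nΣy²−(Σy)² = 9·1129 − 7225 = 2936
  √(404·2936) = √1186144 = 1089.1024
r = -797 / 1089.1024 = -0.7318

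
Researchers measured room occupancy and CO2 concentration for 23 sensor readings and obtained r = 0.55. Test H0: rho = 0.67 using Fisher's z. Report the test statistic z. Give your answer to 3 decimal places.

Fisher z: atanh(0.55) = 0.618381, atanh(0.67) = 0.810743
z = (z_r − z_0)·√(n−3) = (0.618381 − 0.810743)·√20 = -0.192362 · 4.472136 = -0.860

-0.860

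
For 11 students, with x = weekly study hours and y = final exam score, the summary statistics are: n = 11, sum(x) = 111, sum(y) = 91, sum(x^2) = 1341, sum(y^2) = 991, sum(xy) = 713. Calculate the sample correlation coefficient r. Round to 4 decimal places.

-0.8949

Numerator: nΣxy − (Σx)(Σy) = 11·713 − (111)(91) = -2258
Denominator: √[(nΣx²−(Σx)²)(nΣy²−(Σy)²)]
  nΣx²−(Σx)² = 11·1341 − 12321 = 2430;  nΣy²−(Σy)² = 11·991 − 8281 = 2620
  √(2430·2620) = √6366600 = 2523.2122
r = -2258 / 2523.2122 = -0.8949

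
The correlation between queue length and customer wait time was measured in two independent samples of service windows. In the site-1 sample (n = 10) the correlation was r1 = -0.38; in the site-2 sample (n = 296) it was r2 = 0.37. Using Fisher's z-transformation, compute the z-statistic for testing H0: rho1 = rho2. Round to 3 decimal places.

-2.062

Fisher z-transforms: z1 = atanh(-0.38) = -0.400060, z2 = atanh(0.37) = 0.388423; difference d = -0.788483
Var(d) = 1/7 + 1/293 = 0.1428571 + 0.0034130 = 0.1462701
z = d/√Var(d) = -0.788483 / √0.1462701 = -0.788483 / 0.382453 = -2.062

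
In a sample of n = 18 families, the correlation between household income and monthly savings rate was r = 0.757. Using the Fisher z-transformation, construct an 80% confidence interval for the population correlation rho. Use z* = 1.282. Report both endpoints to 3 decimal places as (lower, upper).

(0.577, 0.867)

z_r = atanh(0.757) = 0.989151;  SE = 1/√(n−3) = 1/√15 = 0.258199
z-limits: 0.989151 ± 1.282·0.258199 = 0.989151 ± 0.331011 = [0.658140, 1.320162]
ρ-limits: (tanh 0.658140, tanh 1.320162) = (0.577, 0.867)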